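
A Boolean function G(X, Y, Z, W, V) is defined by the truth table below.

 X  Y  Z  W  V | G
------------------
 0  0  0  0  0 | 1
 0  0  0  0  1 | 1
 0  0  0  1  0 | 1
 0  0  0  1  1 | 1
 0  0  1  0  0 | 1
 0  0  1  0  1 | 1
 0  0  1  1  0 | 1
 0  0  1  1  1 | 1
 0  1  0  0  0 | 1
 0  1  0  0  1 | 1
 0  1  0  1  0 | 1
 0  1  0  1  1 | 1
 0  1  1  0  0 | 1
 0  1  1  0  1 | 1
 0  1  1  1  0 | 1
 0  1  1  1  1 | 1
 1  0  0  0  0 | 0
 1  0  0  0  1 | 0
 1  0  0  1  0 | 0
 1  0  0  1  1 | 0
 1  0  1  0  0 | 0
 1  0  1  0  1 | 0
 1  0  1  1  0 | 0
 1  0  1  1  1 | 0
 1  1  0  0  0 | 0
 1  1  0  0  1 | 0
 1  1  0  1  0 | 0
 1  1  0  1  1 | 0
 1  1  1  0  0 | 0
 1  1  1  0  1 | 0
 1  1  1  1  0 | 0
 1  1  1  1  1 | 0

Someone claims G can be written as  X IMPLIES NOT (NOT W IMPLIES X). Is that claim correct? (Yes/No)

Yes

Test each input against both G and the formula:
  X=0, Y=0, Z=0, W=0, V=0: formula gives 1, G = 1 ✓
  X=0, Y=0, Z=0, W=0, V=1: formula gives 1, G = 1 ✓
  X=0, Y=0, Z=0, W=1, V=0: formula gives 1, G = 1 ✓
  X=0, Y=0, Z=0, W=1, V=1: formula gives 1, G = 1 ✓
  … (the remaining 28 rows also agree.)
Every row agrees, so the formula is equivalent.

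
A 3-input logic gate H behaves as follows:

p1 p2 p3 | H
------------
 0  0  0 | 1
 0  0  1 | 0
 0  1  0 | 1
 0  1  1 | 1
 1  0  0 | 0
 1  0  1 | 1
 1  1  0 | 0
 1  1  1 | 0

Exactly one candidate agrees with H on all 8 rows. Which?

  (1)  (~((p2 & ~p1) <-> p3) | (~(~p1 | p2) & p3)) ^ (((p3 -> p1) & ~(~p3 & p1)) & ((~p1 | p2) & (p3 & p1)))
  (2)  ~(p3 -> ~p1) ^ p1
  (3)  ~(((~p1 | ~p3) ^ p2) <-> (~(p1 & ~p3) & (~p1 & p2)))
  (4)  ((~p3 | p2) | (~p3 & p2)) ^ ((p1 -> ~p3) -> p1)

(1) fails at (0,0,0): the formula yields 0, H is 1.
(2) fails at (0,0,0): the formula yields 0, H is 1.
(3) fails at (0,0,1): the formula yields 1, H is 0.
That leaves (4). Evaluating it on every row reproduces the table of H exactly.

4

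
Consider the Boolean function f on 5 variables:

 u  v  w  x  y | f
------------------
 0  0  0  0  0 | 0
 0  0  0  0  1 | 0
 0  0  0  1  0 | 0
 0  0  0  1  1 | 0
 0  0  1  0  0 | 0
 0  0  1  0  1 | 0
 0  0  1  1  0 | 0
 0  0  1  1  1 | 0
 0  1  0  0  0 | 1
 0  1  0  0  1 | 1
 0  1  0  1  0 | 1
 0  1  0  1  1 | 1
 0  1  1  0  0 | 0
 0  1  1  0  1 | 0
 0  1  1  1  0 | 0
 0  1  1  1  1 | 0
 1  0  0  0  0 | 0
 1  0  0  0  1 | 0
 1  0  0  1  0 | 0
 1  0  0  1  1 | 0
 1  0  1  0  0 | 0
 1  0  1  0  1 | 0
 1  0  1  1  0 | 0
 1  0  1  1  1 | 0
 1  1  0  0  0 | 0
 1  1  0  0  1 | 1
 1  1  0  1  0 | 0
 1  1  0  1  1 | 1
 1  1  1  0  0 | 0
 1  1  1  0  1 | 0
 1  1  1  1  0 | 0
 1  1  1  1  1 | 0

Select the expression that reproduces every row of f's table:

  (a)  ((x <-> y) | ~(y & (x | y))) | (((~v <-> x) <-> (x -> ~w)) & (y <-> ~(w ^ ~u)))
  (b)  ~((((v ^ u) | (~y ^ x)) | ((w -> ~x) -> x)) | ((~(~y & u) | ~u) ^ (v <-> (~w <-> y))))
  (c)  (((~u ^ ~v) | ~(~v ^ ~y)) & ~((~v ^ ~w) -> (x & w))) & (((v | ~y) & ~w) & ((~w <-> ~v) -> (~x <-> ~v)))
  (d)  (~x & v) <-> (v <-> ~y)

c

(a) disagrees with f on (0,0,0,0,0) (formula → 1, table → 0); rule it out.
(b) disagrees with f on (0,0,1,0,1) (formula → 1, table → 0); rule it out.
(d) disagrees with f on (0,0,0,0,0) (formula → 1, table → 0); rule it out.
That leaves (c). Evaluating it on every row reproduces the table of f exactly.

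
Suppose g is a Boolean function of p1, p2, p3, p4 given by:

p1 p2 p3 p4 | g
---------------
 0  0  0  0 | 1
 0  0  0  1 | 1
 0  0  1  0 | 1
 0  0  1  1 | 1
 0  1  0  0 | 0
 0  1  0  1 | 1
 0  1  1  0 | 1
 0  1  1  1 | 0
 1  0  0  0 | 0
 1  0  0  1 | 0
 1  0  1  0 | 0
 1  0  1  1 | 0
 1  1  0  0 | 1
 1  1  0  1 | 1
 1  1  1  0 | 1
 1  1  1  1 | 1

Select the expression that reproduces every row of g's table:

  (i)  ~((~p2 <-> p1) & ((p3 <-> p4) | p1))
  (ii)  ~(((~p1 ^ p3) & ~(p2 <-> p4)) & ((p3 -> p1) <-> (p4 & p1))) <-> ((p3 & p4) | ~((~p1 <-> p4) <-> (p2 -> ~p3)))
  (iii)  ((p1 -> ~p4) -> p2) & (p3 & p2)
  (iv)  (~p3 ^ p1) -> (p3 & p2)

i

(ii) disagrees with g on (0,0,0,1) (formula → 0, table → 1); rule it out.
(iii) disagrees with g on (0,0,0,0) (formula → 0, table → 1); rule it out.
(iv) disagrees with g on (0,0,0,0) (formula → 0, table → 1); rule it out.
(i) is the remaining candidate, and it agrees with g on all 16 inputs.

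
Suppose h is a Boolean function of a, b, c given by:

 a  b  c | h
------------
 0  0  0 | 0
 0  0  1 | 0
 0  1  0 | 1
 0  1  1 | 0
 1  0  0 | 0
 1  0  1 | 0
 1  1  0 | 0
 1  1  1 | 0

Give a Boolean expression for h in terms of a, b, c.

h is 1 on exactly one input, (0,1,0), whose minterm is ¬a·b·¬c. So h is just that conjunction.

h(a, b, c) = (not a and b) and not c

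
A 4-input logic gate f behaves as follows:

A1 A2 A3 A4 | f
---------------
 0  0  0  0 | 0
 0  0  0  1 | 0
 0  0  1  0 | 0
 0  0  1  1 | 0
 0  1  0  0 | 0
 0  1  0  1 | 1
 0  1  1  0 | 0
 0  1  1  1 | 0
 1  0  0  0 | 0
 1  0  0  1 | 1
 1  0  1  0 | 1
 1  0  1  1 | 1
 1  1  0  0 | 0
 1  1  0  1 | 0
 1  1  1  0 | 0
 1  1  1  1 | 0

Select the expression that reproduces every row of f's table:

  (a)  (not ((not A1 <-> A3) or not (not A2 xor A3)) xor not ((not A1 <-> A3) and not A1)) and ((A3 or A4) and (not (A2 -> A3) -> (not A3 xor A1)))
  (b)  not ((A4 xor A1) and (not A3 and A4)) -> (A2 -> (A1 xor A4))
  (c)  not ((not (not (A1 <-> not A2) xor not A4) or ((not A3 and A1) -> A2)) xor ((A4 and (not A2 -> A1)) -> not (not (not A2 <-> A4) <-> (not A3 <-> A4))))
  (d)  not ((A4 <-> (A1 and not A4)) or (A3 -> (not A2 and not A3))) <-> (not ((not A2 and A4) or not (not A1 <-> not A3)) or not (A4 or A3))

a

(b) disagrees with f on (0,0,0,0) (formula → 1, table → 0); rule it out.
(c) disagrees with f on (0,0,0,0) (formula → 1, table → 0); rule it out.
(d) disagrees with f on (0,0,0,1) (formula → 1, table → 0); rule it out.
(a) is the remaining candidate, and it agrees with f on all 16 inputs.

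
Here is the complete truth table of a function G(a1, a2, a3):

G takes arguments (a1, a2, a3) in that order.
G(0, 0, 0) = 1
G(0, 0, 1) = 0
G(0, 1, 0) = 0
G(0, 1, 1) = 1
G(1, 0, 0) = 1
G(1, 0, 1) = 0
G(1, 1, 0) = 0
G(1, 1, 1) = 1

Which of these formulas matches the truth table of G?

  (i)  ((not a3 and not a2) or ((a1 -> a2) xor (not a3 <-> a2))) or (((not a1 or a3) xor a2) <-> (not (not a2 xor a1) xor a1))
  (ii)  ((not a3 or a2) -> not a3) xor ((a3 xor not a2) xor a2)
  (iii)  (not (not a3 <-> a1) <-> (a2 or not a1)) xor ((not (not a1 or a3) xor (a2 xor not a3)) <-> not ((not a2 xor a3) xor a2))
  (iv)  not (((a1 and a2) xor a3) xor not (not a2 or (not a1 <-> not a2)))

iv

(i) disagrees with G on (1,0,1) (formula → 1, table → 0); rule it out.
(ii) disagrees with G on (0,0,0) (formula → 0, table → 1); rule it out.
(iii) disagrees with G on (1,0,0) (formula → 0, table → 1); rule it out.
Only (iv) survives; checking it on all 8 rows confirms it matches G.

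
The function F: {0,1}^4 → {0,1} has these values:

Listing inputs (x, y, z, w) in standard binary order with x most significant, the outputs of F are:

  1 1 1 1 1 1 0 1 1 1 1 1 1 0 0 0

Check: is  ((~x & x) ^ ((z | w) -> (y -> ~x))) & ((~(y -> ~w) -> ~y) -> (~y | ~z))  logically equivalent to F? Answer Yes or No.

Check the formula against F row by row:
  x=0, y=0, z=0, w=0: formula gives 1, F = 1 ✓
  x=0, y=0, z=0, w=1: formula gives 1, F = 1 ✓
  x=0, y=0, z=1, w=0: formula gives 1, F = 1 ✓
  x=0, y=0, z=1, w=1: formula gives 1, F = 1 ✓
  …and likewise for the remaining 12 rows.
No disagreement on any input; they are logically equivalent.

Yes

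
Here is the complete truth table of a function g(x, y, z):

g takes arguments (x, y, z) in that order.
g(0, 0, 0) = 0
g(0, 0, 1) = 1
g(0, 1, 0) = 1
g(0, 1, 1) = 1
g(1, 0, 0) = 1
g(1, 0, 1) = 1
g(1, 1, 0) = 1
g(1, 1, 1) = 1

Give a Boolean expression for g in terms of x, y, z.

g(x, y, z) = (x | y) | z

The output is 1 whenever at least one input is 1 — the OR of all inputs.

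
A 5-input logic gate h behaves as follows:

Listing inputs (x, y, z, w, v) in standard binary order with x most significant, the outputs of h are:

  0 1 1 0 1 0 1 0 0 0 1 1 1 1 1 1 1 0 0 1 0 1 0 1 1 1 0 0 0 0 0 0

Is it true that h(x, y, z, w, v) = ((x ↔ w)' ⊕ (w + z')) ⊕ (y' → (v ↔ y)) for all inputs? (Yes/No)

Evaluate ((x ↔ w)' ⊕ (w + z')) ⊕ (y' → (v ↔ y)) on each row and compare to h:
  x=0, y=0, z=0, w=0, v=0: formula gives 0, h = 0 ✓
  x=0, y=0, z=0, w=0, v=1: formula gives 1, h = 1 ✓
  x=0, y=0, z=0, w=1, v=0: formula gives 1, h = 1 ✓
  x=0, y=0, z=0, w=1, v=1: formula gives 0, h = 0 ✓
  … (the remaining 28 rows also agree.)
All 32 rows match — the expression computes h exactly.

Yes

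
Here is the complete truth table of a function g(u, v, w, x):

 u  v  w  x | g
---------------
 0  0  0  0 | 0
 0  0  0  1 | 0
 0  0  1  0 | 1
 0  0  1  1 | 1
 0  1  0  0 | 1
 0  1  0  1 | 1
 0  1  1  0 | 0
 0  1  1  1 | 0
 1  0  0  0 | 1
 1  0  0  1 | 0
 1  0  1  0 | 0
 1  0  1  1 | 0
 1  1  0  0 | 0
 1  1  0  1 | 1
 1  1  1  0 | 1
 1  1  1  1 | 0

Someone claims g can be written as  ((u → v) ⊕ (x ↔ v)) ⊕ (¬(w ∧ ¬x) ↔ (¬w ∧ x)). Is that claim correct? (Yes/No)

Check the formula against g row by row:
  u=0, v=0, w=0, x=0: formula gives 0, g = 0 ✓
  u=0, v=0, w=0, x=1: formula gives 0, g = 0 ✓
  u=0, v=0, w=1, x=0: formula gives 1, g = 1 ✓
  u=0, v=0, w=1, x=1: formula gives 1, g = 1 ✓
  …
  u=1, v=0, w=0, x=1: formula gives 1, but g = 0 ✗
A single disagreement suffices: at (1,0,0,1) they differ, so the formula does not compute g.

No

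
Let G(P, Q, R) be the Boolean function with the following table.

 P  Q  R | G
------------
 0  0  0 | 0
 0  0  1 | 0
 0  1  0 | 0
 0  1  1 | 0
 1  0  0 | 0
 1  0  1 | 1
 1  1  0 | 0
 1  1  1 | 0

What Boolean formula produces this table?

Only row (1,0,1) gives 1. That row's minterm P·¬Q·R is G directly.

G(P, Q, R) = (P ∧ ¬Q) ∧ R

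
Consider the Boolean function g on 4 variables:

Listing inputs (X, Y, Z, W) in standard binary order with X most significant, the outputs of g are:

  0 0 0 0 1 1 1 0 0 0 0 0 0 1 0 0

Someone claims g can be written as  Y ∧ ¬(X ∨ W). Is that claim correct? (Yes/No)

Check the formula against g row by row:
  X=0, Y=0, Z=0, W=0: formula gives 0, g = 0 ✓
  X=0, Y=0, Z=0, W=1: formula gives 0, g = 0 ✓
  X=0, Y=0, Z=1, W=0: formula gives 0, g = 0 ✓
  X=0, Y=0, Z=1, W=1: formula gives 0, g = 0 ✓
  …
  X=0, Y=1, Z=0, W=1: formula gives 0, but g = 1 ✗
Since they disagree at (0,1,0,1), the expression is not a correct formula for g.

No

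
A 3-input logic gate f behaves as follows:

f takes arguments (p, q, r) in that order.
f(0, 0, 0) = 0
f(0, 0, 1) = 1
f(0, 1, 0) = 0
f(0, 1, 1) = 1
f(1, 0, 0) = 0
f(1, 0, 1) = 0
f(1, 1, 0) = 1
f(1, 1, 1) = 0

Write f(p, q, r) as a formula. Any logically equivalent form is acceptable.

The 1-rows are (0,0,1), (0,1,1), (1,1,0). Each contributes one minterm — ¬p·¬q·r; ¬p·q·r; p·q·¬r — and their disjunction is a sum-of-products form of f.

f(p, q, r) = (((p' · q') · r) + ((p' · q) · r)) + ((p · q) · r')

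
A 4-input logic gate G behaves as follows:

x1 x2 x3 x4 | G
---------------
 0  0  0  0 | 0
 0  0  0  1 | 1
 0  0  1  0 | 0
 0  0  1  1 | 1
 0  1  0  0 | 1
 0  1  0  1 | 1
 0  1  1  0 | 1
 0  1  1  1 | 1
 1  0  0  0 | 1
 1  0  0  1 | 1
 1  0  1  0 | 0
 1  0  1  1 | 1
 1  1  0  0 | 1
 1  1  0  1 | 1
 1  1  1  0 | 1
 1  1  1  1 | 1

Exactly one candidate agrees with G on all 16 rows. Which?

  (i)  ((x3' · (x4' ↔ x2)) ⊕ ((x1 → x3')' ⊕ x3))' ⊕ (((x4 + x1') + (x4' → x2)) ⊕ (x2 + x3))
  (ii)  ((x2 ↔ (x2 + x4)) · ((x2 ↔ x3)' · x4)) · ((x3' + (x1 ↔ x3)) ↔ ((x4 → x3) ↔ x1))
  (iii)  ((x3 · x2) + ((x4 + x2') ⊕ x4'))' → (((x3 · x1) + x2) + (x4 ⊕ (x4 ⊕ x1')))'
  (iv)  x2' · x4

iii

(i): at (0,0,1,1) it gives 0, but G = 1 — eliminated.
(ii): at (0,0,0,1) it gives 0, but G = 1 — eliminated.
(iv): at (0,1,0,0) it gives 0, but G = 1 — eliminated.
Only (iii) survives; checking it on all 16 rows confirms it matches G.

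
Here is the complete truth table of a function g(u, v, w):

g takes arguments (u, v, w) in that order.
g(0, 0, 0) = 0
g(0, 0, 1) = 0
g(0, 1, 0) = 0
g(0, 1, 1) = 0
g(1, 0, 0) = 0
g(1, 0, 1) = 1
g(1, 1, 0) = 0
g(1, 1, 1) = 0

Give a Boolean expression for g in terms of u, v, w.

g is 1 on exactly one input, (1,0,1), whose minterm is u·¬v·w. So g is just that conjunction.

g(u, v, w) = (u and not v) and w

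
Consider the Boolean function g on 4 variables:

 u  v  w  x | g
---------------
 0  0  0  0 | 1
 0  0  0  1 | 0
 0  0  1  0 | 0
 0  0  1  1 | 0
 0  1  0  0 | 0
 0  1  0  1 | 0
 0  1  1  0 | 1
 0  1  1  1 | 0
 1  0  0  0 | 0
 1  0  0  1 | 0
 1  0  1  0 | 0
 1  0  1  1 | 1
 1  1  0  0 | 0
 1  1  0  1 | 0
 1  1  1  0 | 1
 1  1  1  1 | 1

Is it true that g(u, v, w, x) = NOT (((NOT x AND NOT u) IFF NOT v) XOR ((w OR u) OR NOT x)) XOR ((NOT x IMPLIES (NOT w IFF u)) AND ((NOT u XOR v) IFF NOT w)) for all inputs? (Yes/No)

Evaluate NOT (((NOT x AND NOT u) IFF NOT v) XOR ((w OR u) OR NOT x)) XOR ((NOT x IMPLIES (NOT w IFF u)) AND ((NOT u XOR v) IFF NOT w)) on each row and compare to g:
  u=0, v=0, w=0, x=0: formula gives 1, g = 1 ✓
  u=0, v=0, w=0, x=1: formula gives 0, g = 0 ✓
  u=0, v=0, w=1, x=0: formula gives 1, but g = 0 ✗
Row (0,0,1,0) is a counterexample, so the formula is not equivalent to g.

No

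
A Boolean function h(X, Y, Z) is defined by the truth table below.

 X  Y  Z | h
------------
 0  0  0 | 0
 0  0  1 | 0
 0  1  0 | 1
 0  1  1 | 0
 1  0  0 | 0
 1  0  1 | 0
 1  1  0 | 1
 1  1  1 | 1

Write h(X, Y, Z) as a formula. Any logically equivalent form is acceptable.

The 1-rows are (0,1,0), (1,1,0), (1,1,1). Each contributes one minterm — ¬X·Y·¬Z; X·Y·¬Z; X·Y·Z — and their disjunction is a sum-of-products form of h.

h(X, Y, Z) = (((not X and Y) and not Z) or ((X and Y) and not Z)) or ((X and Y) and Z)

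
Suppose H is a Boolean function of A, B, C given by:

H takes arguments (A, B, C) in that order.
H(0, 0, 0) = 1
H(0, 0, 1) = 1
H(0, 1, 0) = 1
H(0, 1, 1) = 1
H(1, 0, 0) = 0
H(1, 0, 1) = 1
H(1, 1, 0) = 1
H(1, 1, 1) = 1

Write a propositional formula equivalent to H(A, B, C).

H(A, B, C) = ¬((A ∧ ¬B) ∧ ¬C)

H is 0 on exactly one input, (1,0,0), whose minterm is A·¬B·¬C. So H is the negation of that single conjunction.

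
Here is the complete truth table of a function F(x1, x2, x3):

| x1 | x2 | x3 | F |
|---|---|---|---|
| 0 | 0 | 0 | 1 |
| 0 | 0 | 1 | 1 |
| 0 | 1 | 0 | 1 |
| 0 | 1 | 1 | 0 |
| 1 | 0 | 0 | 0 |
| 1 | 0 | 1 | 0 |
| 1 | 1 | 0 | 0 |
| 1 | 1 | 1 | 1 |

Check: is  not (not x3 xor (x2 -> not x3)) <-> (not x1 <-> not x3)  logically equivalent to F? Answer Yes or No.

Check the formula against F row by row:
  x1=0, x2=0, x3=0: formula gives 1, F = 1 ✓
  x1=0, x2=0, x3=1: formula gives 1, F = 1 ✓
  x1=0, x2=1, x3=0: formula gives 1, F = 1 ✓
  x1=0, x2=1, x3=1: formula gives 0, F = 0 ✓
  x1=1, x2=0, x3=0: formula gives 0, F = 0 ✓
  …and likewise for the remaining 3 rows.
Every row agrees, so the formula is equivalent.

Yes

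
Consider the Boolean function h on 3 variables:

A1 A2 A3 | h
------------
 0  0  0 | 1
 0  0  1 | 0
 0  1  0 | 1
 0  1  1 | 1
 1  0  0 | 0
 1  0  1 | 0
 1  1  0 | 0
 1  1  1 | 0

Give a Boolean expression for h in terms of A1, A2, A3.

h=1 on 3 inputs: (0,0,0), (0,1,0), (0,1,1). Reading each as a conjunction of literals (¬A1·¬A2·¬A3, ¬A1·A2·¬A3, ¬A1·A2·A3) and taking the OR gives the canonical DNF.

h(A1, A2, A3) = (((not A1 and not A2) and not A3) or ((not A1 and A2) and not A3)) or ((not A1 and A2) and A3)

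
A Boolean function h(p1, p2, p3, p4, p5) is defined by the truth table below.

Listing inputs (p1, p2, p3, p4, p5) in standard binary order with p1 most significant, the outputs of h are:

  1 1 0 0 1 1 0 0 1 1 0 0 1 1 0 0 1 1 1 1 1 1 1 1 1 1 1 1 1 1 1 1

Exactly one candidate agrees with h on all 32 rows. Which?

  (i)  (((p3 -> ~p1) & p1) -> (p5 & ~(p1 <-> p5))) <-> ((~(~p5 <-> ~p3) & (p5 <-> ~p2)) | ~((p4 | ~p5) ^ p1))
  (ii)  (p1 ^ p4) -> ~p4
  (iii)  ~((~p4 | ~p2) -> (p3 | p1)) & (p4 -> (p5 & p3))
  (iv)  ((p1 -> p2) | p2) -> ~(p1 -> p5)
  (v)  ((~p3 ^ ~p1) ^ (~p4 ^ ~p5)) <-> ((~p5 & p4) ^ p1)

ii

(i) disagrees with h on (0,0,0,0,0) (formula → 0, table → 1); rule it out.
(iii) disagrees with h on (0,0,1,0,0) (formula → 0, table → 1); rule it out.
(iv) disagrees with h on (0,0,0,0,0) (formula → 0, table → 1); rule it out.
(v) disagrees with h on (0,0,0,0,1) (formula → 0, table → 1); rule it out.
(ii) is the remaining candidate, and it agrees with h on all 32 inputs.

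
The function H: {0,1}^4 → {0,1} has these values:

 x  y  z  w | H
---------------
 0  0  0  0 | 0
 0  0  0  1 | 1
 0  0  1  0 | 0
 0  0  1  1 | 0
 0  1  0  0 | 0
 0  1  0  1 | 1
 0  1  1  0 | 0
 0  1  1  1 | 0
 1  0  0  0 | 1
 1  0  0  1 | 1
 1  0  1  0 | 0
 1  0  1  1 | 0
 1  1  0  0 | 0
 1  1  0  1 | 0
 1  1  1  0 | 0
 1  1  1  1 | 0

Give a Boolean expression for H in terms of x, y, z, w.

The 1-rows are (0,0,0,1), (0,1,0,1), (1,0,0,0), (1,0,0,1). Each contributes one minterm — ¬x·¬y·¬z·w; ¬x·y·¬z·w; x·¬y·¬z·¬w; x·¬y·¬z·w — and their disjunction is a sum-of-products form of H.

H(x, y, z, w) = (((((not x and not y) and not z) and w) or (((not x and y) and not z) and w)) or (((x and not y) and not z) and not w)) or (((x and not y) and not z) and w)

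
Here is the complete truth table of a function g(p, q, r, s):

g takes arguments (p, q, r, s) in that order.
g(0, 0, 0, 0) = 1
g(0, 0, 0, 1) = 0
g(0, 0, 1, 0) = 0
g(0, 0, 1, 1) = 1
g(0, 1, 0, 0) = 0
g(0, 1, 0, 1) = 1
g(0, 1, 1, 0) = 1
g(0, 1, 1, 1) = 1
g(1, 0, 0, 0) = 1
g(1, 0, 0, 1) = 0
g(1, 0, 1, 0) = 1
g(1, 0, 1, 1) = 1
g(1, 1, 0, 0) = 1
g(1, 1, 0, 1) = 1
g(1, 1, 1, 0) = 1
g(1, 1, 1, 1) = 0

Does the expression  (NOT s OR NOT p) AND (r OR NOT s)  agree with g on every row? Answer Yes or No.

Check the formula against g row by row:
  p=0, q=0, r=0, s=0: formula gives 1, g = 1 ✓
  p=0, q=0, r=0, s=1: formula gives 0, g = 0 ✓
  p=0, q=0, r=1, s=0: formula gives 1, but g = 0 ✗
Since they disagree at (0,0,1,0), the expression is not a correct formula for g.

No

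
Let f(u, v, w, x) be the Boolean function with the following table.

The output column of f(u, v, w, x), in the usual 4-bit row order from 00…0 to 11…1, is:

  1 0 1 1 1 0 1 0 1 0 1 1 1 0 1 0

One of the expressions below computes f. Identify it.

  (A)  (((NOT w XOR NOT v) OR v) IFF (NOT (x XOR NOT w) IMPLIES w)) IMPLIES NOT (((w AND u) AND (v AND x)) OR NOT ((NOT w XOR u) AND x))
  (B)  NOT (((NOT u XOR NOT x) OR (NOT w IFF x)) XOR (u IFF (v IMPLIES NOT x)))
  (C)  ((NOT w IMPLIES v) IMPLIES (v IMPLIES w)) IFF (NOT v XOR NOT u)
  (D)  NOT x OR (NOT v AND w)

(A) fails at (0,0,0,1): the formula yields 1, f is 0.
(B) fails at (0,0,1,0): the formula yields 0, f is 1.
(C) fails at (0,0,0,0): the formula yields 0, f is 1.
That leaves (D). Evaluating it on every row reproduces the table of f exactly.

D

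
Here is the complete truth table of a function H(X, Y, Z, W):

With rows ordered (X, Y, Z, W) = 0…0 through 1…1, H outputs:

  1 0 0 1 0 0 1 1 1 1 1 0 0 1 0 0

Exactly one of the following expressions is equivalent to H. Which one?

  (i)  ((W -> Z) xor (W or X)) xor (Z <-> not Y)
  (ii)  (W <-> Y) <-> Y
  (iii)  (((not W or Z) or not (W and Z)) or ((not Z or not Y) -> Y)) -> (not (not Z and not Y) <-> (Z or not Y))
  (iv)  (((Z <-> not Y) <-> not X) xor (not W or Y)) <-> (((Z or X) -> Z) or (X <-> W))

iv

(i) fails at (0,0,0,1): the formula yields 1, H is 0.
(ii) fails at (0,0,0,0): the formula yields 0, H is 1.
(iii) fails at (0,0,0,0): the formula yields 0, H is 1.
Only (iv) survives; checking it on all 16 rows confirms it matches H.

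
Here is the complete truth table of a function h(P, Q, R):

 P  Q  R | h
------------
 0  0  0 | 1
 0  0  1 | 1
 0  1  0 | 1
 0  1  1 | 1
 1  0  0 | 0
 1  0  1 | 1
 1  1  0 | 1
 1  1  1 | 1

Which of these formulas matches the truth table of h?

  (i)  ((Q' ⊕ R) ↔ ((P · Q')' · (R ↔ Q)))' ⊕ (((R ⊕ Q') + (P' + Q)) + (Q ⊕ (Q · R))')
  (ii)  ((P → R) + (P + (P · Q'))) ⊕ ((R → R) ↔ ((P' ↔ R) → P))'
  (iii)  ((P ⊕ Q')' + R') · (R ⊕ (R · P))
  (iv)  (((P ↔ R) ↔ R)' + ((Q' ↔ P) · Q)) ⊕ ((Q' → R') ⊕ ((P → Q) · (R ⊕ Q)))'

(ii): at (0,0,1) it gives 0, but h = 1 — eliminated.
(iii): at (0,0,0) it gives 0, but h = 1 — eliminated.
(iv): at (0,1,0) it gives 0, but h = 1 — eliminated.
Only (i) survives; checking it on all 8 rows confirms it matches h.

i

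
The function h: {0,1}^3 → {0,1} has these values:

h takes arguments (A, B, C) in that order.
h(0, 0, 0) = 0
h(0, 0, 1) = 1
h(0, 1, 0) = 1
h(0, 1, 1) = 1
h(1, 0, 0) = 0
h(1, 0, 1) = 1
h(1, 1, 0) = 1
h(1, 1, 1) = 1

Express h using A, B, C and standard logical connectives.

h is 0 on only 2 rows — (0,0,0), (1,0,0). Writing each as a minterm (¬A·¬B·¬C, A·¬B·¬C) and OR-ing them characterizes exactly where h=0, so h is the negation of that disjunction.

h(A, B, C) = ~(((~A & ~B) & ~C) | ((A & ~B) & ~C))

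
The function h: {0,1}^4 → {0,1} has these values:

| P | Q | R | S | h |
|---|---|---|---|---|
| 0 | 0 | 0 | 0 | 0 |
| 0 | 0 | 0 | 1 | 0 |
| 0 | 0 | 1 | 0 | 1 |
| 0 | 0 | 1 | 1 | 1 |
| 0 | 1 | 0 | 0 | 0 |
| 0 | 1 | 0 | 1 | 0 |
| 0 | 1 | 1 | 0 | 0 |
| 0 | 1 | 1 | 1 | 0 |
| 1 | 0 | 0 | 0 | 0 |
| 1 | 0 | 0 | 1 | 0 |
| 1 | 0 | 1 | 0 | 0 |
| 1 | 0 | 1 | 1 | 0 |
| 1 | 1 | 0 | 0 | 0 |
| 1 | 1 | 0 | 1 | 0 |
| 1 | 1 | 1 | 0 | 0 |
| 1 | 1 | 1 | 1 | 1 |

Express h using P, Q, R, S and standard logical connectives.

h(P, Q, R, S) = ((((¬P ∧ ¬Q) ∧ R) ∧ ¬S) ∨ (((¬P ∧ ¬Q) ∧ R) ∧ S)) ∨ (((P ∧ Q) ∧ R) ∧ S)

The 1-rows are (0,0,1,0), (0,0,1,1), (1,1,1,1). Each contributes one minterm — ¬P·¬Q·R·¬S; ¬P·¬Q·R·S; P·Q·R·S — and their disjunction is a sum-of-products form of h.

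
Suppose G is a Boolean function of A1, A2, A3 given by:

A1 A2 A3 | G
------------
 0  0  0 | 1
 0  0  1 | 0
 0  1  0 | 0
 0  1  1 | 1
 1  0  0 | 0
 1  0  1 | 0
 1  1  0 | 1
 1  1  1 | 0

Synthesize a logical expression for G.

G(A1, A2, A3) = (((NOT A1 AND NOT A2) AND NOT A3) OR ((NOT A1 AND A2) AND A3)) OR ((A1 AND A2) AND NOT A3)

Collect the rows where G=1 — (0,0,0), (0,1,1), (1,1,0) — and write one minterm per row: ¬A1·¬A2·¬A3, ¬A1·A2·A3, A1·A2·¬A3. Their union (logical OR) reproduces the table exactly.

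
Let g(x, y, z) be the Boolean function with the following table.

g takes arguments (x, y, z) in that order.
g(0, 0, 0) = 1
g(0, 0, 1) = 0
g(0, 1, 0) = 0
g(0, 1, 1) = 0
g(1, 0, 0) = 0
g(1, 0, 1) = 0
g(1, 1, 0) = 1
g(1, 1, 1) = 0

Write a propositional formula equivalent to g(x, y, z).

g(x, y, z) = ((~x & ~y) & ~z) | ((x & y) & ~z)

Collect the rows where g=1 — (0,0,0), (1,1,0) — and write one minterm per row: ¬x·¬y·¬z, x·y·¬z. Their union (logical OR) reproduces the table exactly.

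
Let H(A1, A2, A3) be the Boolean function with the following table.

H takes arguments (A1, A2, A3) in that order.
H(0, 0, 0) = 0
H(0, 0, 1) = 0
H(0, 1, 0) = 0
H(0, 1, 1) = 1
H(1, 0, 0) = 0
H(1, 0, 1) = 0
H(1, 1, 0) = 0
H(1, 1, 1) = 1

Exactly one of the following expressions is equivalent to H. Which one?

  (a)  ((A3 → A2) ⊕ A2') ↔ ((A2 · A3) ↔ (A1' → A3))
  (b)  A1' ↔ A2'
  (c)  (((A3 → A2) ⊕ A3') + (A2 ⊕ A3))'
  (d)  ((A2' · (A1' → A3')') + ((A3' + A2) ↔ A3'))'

(a) disagrees with H on (0,1,0) (formula → 1, table → 0); rule it out.
(b) disagrees with H on (0,0,0) (formula → 1, table → 0); rule it out.
(c) disagrees with H on (0,0,0) (formula → 1, table → 0); rule it out.
(d) is the remaining candidate, and it agrees with H on all 8 inputs.

d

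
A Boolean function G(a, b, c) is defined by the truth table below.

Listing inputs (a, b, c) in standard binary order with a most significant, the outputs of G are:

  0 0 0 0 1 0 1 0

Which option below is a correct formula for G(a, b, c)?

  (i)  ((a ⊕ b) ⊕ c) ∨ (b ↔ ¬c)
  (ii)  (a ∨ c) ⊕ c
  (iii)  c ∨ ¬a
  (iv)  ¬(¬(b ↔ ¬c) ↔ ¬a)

ii

(i) fails at (0,0,1): the formula yields 1, G is 0.
(iii) fails at (0,0,0): the formula yields 1, G is 0.
(iv) fails at (0,0,1): the formula yields 1, G is 0.
(ii) is the remaining candidate, and it agrees with G on all 8 inputs.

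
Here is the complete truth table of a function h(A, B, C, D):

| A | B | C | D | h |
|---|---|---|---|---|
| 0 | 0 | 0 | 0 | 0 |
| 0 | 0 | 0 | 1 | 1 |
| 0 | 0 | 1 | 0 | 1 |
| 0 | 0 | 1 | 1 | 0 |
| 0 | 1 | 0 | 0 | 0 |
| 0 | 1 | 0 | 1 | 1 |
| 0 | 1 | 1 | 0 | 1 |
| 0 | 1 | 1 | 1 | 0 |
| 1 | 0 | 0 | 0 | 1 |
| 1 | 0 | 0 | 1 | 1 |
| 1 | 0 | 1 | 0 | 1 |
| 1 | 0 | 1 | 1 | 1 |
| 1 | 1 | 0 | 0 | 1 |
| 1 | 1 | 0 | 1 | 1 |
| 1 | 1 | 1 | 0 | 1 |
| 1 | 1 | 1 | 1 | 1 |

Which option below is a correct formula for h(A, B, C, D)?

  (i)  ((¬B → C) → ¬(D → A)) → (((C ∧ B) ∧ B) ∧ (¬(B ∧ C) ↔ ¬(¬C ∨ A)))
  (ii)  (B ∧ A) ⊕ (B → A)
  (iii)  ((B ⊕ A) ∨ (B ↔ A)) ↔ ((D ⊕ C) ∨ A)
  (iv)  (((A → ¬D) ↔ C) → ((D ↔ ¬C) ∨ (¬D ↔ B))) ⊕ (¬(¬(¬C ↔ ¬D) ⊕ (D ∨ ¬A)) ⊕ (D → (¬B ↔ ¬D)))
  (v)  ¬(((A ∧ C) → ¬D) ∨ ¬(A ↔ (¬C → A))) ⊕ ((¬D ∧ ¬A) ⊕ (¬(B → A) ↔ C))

iii

(i) fails at (0,0,0,1): the formula yields 0, h is 1.
(ii) fails at (0,0,0,0): the formula yields 1, h is 0.
(iv) fails at (0,0,0,1): the formula yields 0, h is 1.
(v) fails at (0,1,0,0): the formula yields 1, h is 0.
(iii) is the remaining candidate, and it agrees with h on all 16 inputs.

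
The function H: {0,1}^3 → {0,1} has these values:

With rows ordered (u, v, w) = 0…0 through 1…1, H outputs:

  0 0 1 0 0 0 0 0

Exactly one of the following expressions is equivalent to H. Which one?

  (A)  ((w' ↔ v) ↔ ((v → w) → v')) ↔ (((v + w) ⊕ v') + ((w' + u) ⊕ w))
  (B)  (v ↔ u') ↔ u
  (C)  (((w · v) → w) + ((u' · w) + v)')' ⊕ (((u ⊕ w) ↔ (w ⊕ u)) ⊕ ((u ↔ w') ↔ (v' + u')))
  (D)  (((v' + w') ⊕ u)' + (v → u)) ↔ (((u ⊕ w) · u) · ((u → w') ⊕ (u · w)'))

D

(A) disagrees with H on (0,0,1) (formula → 1, table → 0); rule it out.
(B) disagrees with H on (0,0,0) (formula → 1, table → 0); rule it out.
(C) disagrees with H on (0,0,0) (formula → 1, table → 0); rule it out.
Only (D) survives; checking it on all 8 rows confirms it matches H.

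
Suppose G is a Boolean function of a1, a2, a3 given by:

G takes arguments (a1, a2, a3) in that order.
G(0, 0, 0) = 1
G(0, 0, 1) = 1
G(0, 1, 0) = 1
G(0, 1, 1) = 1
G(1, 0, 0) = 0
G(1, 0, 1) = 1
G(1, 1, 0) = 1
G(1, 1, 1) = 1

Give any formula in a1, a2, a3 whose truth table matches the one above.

Only row (1,0,0) gives 0. So G is 1 everywhere except there — the complement of the minterm a1·¬a2·¬a3.

G(a1, a2, a3) = NOT ((a1 AND NOT a2) AND NOT a3)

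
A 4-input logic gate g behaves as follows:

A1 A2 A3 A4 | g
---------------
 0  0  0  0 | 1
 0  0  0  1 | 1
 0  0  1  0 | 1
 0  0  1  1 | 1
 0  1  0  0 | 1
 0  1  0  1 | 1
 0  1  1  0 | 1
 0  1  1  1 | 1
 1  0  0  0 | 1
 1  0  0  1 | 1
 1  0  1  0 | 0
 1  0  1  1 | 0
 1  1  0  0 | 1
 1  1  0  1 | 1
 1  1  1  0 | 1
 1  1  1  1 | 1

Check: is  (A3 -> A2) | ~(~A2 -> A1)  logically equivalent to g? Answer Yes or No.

Check the formula against g row by row:
  A1=0, A2=0, A3=0, A4=0: formula gives 1, g = 1 ✓
  A1=0, A2=0, A3=0, A4=1: formula gives 1, g = 1 ✓
  A1=0, A2=0, A3=1, A4=0: formula gives 1, g = 1 ✓
  A1=0, A2=0, A3=1, A4=1: formula gives 1, g = 1 ✓
  …and likewise for the remaining 12 rows.
Every row agrees, so the formula is equivalent.

Yes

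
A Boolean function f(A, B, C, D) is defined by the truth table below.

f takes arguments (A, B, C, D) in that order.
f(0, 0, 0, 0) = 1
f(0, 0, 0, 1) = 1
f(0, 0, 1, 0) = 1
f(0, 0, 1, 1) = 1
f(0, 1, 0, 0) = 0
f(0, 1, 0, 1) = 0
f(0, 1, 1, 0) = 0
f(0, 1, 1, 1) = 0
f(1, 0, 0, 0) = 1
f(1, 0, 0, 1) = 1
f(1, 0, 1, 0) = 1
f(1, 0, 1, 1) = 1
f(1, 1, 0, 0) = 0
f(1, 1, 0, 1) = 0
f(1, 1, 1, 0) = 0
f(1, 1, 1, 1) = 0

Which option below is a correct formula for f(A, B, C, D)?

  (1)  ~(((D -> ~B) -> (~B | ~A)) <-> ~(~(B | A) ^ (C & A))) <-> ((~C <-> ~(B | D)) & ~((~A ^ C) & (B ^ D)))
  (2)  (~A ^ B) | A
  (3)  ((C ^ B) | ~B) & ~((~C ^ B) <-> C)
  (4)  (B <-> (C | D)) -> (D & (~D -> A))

3

(1): at (0,0,0,1) it gives 0, but f = 1 — eliminated.
(2): at (1,1,0,0) it gives 1, but f = 0 — eliminated.
(4): at (0,0,0,0) it gives 0, but f = 1 — eliminated.
Only (3) survives; checking it on all 16 rows confirms it matches f.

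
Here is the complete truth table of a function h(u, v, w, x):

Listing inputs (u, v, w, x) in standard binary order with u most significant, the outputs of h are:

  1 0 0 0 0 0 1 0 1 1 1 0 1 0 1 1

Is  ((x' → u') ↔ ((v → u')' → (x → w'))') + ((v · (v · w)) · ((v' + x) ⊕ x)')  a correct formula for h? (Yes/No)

Test each input against both h and the formula:
  u=0, v=0, w=0, x=0: formula gives 0, but h = 1 ✗
Row (0,0,0,0) is a counterexample, so the formula is not equivalent to h.

No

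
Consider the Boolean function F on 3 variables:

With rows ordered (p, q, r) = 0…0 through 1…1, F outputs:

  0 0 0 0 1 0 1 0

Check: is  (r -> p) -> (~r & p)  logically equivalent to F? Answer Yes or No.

Test each input against both F and the formula:
  p=0, q=0, r=0: formula gives 0, F = 0 ✓
  p=0, q=0, r=1: formula gives 1, but F = 0 ✗
Since they disagree at (0,0,1), the expression is not a correct formula for F.

No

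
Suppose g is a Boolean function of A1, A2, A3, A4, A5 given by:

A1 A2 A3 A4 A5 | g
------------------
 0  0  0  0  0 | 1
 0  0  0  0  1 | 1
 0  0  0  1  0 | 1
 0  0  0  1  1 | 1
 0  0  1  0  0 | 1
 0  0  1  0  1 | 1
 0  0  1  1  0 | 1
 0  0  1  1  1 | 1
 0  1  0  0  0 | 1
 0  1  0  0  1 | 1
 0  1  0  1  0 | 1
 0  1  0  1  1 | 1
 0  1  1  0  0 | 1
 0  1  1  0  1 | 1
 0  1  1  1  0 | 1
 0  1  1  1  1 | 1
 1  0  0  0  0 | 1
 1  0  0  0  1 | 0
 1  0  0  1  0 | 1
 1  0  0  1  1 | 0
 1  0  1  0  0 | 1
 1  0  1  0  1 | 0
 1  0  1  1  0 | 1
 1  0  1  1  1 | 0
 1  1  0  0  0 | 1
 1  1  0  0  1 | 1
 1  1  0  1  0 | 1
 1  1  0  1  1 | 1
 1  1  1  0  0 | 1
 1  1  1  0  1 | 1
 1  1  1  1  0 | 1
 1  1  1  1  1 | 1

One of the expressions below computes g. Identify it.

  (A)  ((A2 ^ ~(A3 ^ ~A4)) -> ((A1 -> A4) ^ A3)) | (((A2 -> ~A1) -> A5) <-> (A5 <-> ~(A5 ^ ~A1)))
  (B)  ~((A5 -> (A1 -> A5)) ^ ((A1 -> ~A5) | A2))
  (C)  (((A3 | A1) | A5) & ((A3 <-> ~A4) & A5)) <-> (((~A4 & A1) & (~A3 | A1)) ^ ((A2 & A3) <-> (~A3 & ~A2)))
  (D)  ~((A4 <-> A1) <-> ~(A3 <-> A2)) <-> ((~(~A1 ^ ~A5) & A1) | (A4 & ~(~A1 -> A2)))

B

(A) disagrees with g on (0,0,1,0,0) (formula → 0, table → 1); rule it out.
(C) disagrees with g on (0,0,0,1,1) (formula → 0, table → 1); rule it out.
(D) disagrees with g on (0,0,0,0,0) (formula → 0, table → 1); rule it out.
That leaves (B). Evaluating it on every row reproduces the table of g exactly.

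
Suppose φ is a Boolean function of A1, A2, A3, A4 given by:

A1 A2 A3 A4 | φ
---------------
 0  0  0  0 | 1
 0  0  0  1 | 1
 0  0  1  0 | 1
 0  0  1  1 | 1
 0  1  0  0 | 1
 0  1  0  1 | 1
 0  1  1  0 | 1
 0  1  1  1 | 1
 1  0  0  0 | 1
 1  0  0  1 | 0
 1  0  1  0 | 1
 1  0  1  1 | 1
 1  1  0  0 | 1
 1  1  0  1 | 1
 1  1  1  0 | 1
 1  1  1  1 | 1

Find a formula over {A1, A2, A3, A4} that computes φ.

φ(A1, A2, A3, A4) = ~(((A1 & ~A2) & ~A3) & A4)

Only row (1,0,0,1) gives 0. So φ is 1 everywhere except there — the complement of the minterm A1·¬A2·¬A3·A4.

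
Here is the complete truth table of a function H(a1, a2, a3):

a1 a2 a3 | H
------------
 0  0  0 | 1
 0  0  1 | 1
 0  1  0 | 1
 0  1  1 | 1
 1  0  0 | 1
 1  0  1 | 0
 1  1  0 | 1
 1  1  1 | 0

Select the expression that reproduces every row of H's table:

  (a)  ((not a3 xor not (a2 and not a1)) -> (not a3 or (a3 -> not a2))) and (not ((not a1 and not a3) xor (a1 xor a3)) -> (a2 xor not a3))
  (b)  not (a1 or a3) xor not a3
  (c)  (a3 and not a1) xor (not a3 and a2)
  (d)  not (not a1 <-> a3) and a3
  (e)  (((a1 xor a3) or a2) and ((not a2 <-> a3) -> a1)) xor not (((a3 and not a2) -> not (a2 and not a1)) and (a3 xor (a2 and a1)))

a

(b): at (0,0,0) it gives 0, but H = 1 — eliminated.
(c): at (0,0,0) it gives 0, but H = 1 — eliminated.
(d): at (0,0,0) it gives 0, but H = 1 — eliminated.
(e): at (0,0,1) it gives 0, but H = 1 — eliminated.
Only (a) survives; checking it on all 8 rows confirms it matches H.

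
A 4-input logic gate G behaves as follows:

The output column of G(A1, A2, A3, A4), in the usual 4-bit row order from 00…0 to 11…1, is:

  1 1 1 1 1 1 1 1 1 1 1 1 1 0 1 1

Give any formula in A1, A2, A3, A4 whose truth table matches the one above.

G(A1, A2, A3, A4) = (((A1 · A2) · A3') · A4)'

G is 0 on exactly one input, (1,1,0,1), whose minterm is A1·A2·¬A3·A4. So G is the negation of that single conjunction.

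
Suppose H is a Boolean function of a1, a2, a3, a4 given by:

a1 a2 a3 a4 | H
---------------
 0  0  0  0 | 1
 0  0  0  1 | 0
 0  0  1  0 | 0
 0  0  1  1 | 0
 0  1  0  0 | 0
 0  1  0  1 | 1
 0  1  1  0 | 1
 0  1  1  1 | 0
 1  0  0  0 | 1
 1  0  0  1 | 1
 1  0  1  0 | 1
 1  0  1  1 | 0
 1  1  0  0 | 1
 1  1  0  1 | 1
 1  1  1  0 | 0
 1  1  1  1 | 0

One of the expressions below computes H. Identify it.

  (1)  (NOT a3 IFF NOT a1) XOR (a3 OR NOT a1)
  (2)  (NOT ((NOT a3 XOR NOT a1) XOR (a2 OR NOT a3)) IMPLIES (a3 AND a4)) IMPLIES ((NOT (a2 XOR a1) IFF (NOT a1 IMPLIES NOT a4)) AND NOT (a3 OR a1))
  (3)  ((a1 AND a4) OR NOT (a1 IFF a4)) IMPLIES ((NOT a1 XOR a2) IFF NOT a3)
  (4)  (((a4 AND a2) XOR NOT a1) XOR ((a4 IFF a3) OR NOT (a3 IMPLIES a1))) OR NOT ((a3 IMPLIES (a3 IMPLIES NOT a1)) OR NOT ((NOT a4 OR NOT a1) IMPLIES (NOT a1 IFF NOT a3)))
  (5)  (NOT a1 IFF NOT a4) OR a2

(1) disagrees with H on (0,0,0,0) (formula → 0, table → 1); rule it out.
(3) disagrees with H on (0,0,0,1) (formula → 1, table → 0); rule it out.
(4) disagrees with H on (0,0,0,0) (formula → 0, table → 1); rule it out.
(5) disagrees with H on (0,0,1,0) (formula → 1, table → 0); rule it out.
Only (2) survives; checking it on all 16 rows confirms it matches H.

2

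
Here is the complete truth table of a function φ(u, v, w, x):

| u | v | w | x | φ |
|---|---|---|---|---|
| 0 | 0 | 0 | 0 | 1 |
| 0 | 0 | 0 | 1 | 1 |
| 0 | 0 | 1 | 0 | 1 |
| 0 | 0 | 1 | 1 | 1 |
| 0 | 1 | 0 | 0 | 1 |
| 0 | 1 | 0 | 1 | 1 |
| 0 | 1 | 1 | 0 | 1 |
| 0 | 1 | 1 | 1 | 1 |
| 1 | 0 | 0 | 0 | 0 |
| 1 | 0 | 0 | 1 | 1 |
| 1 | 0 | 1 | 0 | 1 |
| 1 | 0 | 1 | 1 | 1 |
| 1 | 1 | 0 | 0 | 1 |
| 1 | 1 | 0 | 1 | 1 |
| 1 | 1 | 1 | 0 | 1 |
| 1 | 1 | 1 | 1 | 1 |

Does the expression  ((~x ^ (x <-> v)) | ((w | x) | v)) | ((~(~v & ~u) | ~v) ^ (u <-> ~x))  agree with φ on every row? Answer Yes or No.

Check the formula against φ row by row:
  u=0, v=0, w=0, x=0: formula gives 1, φ = 1 ✓
  u=0, v=0, w=0, x=1: formula gives 1, φ = 1 ✓
  u=0, v=0, w=1, x=0: formula gives 1, φ = 1 ✓
  u=0, v=0, w=1, x=1: formula gives 1, φ = 1 ✓
  …and likewise for the remaining 12 rows.
Every row agrees, so the formula is equivalent.

Yes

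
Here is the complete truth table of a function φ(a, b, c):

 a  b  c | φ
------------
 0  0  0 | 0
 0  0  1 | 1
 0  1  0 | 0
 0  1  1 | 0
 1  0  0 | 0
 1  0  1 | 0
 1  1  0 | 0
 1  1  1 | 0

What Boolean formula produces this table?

Only row (0,0,1) gives 1. That row's minterm ¬a·¬b·c is φ directly.

φ(a, b, c) = (NOT a AND NOT b) AND c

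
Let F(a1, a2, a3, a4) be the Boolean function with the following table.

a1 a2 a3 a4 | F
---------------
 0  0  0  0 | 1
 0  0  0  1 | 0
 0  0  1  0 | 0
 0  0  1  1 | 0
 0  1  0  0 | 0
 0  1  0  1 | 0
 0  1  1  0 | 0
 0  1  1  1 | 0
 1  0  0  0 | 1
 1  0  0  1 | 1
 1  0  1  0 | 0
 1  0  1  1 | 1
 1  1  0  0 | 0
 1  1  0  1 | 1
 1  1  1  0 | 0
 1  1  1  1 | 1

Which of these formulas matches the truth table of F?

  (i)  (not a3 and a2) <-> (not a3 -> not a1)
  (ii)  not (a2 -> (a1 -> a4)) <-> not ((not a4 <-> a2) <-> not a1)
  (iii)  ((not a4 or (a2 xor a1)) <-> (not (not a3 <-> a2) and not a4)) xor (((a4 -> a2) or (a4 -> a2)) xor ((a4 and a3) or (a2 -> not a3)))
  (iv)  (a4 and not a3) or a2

iii

(i): at (0,0,0,0) it gives 0, but F = 1 — eliminated.
(ii): at (0,0,0,0) it gives 0, but F = 1 — eliminated.
(iv): at (0,0,0,0) it gives 0, but F = 1 — eliminated.
That leaves (iii). Evaluating it on every row reproduces the table of F exactly.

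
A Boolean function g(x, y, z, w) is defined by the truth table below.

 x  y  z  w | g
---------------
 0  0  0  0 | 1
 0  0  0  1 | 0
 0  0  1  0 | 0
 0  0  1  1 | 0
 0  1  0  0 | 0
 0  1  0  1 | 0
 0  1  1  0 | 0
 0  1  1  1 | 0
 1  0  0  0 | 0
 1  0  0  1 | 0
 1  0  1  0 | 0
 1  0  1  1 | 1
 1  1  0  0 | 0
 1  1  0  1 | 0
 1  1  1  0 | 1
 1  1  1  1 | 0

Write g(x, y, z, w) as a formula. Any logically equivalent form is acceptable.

g(x, y, z, w) = ((((NOT x AND NOT y) AND NOT z) AND NOT w) OR (((x AND NOT y) AND z) AND w)) OR (((x AND y) AND z) AND NOT w)

The 1-rows are (0,0,0,0), (1,0,1,1), (1,1,1,0). Each contributes one minterm — ¬x·¬y·¬z·¬w; x·¬y·z·w; x·y·z·¬w — and their disjunction is a sum-of-products form of g.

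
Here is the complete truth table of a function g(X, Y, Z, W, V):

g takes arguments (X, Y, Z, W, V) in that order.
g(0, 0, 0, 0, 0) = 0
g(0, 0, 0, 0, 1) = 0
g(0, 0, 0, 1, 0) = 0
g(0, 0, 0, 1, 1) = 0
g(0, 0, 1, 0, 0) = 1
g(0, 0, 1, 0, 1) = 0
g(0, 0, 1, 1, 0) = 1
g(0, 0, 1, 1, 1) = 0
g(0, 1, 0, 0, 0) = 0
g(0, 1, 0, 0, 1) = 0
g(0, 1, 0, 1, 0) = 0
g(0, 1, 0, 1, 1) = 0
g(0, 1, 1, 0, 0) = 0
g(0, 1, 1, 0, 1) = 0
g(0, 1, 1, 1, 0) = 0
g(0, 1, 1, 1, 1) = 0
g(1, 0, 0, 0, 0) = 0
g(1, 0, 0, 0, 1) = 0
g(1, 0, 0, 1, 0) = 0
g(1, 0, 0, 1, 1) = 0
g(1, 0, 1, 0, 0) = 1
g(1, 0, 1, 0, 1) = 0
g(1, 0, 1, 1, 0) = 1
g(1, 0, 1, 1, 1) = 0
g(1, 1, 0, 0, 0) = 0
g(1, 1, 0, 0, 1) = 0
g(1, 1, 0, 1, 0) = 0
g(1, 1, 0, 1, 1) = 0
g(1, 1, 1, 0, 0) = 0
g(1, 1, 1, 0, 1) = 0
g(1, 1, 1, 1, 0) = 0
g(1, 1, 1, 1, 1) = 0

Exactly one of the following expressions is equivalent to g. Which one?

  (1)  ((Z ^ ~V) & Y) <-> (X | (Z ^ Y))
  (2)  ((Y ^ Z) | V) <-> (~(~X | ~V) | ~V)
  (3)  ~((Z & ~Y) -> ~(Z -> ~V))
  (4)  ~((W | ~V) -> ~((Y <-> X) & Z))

3

(1) fails at (0,0,0,0,0): the formula yields 1, g is 0.
(2) fails at (0,1,0,0,0): the formula yields 1, g is 0.
(4) fails at (0,0,1,1,1): the formula yields 1, g is 0.
That leaves (3). Evaluating it on every row reproduces the table of g exactly.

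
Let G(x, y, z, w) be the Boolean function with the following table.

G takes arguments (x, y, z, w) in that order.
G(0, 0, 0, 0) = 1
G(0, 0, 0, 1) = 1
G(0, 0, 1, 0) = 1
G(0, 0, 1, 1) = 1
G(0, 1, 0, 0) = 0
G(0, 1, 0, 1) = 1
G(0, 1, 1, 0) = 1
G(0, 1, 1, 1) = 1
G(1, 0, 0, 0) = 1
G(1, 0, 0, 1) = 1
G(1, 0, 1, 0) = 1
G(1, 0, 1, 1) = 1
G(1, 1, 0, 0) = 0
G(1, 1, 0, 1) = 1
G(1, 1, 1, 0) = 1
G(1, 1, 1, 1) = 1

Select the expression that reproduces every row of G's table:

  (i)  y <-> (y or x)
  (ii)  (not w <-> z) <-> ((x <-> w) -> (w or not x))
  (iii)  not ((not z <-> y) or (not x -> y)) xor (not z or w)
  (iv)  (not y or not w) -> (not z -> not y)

(i) disagrees with G on (0,1,0,0) (formula → 1, table → 0); rule it out.
(ii) disagrees with G on (0,0,0,0) (formula → 0, table → 1); rule it out.
(iii) disagrees with G on (0,0,0,0) (formula → 0, table → 1); rule it out.
(iv) is the remaining candidate, and it agrees with G on all 16 inputs.

iv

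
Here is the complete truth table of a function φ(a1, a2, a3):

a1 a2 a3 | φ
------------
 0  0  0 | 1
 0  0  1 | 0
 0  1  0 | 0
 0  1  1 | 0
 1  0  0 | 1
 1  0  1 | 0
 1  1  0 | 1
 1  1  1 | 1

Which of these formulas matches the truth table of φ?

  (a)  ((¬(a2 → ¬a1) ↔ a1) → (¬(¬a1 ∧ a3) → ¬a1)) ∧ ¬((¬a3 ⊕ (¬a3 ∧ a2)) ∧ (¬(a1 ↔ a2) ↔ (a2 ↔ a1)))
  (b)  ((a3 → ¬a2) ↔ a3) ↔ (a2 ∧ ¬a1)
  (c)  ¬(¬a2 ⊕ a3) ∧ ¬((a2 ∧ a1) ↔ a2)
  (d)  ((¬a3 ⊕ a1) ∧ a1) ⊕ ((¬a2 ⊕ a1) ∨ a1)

(a) disagrees with φ on (0,0,1) (formula → 1, table → 0); rule it out.
(c) disagrees with φ on (0,0,0) (formula → 0, table → 1); rule it out.
(d) disagrees with φ on (0,0,1) (formula → 1, table → 0); rule it out.
Only (b) survives; checking it on all 8 rows confirms it matches φ.

b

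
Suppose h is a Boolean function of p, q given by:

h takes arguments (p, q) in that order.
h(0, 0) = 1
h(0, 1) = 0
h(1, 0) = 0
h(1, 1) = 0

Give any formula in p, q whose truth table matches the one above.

The output is 1 only when every input is 0 — NOR of all inputs.

h(p, q) = ¬(p ∨ q)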